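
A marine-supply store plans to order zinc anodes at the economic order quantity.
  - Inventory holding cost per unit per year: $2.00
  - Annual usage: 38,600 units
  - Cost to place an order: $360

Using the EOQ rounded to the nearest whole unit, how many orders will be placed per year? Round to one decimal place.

10.4 orders per year

Optimal lot size Q* = (2 × 38,600 × $360 / $2)^½ ≈ 3,727.73 → Q = 3,728
N = D/Q = 38,600/3,728 ≈ 10.354 orders/yr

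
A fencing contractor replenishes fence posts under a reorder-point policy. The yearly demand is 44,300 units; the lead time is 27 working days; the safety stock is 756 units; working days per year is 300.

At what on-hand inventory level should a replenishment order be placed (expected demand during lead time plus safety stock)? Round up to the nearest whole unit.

Daily demand d = 44,300 / 300 = 147.667 units/day
Demand during lead time = 147.667 × 27 = 3,987.00
Reorder point = 3,987.00 + 756 = 4,743.00 → round up

4,743 units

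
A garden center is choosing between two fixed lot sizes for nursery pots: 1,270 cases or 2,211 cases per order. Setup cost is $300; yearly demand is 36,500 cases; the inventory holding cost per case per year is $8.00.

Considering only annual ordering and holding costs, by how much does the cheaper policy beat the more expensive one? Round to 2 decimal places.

TC(Q) = (D/Q)S + (Q/2)H
TC(1,270) = (36,500/1,270)×300 + (1,270/2)×8 = $13,702.05
TC(2,211) = (36,500/2,211)×300 + (2,211/2)×8 = $13,796.51
Lots of 1,270 are cheaper by $94.46.

$94.46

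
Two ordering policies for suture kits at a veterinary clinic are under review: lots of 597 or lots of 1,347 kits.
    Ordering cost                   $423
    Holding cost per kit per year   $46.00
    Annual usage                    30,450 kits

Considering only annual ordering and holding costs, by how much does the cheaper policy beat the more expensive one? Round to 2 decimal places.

$5,237.12

Annual cost at Q: ordering D·S/Q plus holding Q·H/2.
TC(597) = (30,450/597)×423 + (597/2)×46 = $35,306.13
TC(1,347) = (30,450/1,347)×423 + (1,347/2)×46 = $40,543.25
|ΔTC| = |$35,306.13 − $40,543.25| = $5,237.12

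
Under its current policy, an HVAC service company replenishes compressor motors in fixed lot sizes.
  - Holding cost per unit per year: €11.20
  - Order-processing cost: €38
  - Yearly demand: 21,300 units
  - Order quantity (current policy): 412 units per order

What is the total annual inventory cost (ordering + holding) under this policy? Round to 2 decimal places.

€4,271.76

Orders/yr = 21,300/412 = 51.699; ordering cost = 51.699 × €38 = €1,964.56
Average inventory = 412/2 = 206; holding cost = 206 × €11.2 = €2,307.20
Total = €1,964.56 + €2,307.20 = €4,271.76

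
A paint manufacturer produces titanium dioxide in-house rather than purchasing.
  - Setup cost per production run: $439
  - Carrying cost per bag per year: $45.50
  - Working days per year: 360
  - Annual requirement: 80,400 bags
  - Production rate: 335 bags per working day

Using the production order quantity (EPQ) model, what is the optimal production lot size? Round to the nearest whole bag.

2,157 bags

d = 80,400/360 = 223.3333 bags/day;  effective holding cost H(1 − d/p) = 45.5·(1 − 223.3333/335) = 15.16667
Q* = √(2DS / H_eff) = √(2·80,400·439 / 15.16667) ≈ 2,157.40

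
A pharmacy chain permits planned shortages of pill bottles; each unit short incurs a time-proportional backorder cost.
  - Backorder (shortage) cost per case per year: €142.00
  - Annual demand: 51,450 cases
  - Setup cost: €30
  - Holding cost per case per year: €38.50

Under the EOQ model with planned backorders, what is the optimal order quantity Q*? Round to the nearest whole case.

Basic EOQ = √(2·51,450·30/38.5) = 283.164
Backorder adjustment √((H+b)/b) = √((38.5+142)/142) = 1.1274
Q* = 283.164 × 1.1274 ≈ 319.25

319 cases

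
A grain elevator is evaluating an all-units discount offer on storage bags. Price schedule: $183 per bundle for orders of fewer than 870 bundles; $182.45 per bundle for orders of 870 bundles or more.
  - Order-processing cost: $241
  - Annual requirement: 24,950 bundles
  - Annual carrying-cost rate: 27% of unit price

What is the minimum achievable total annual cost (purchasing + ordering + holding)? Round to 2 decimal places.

H₁ = 27%×$183 = $49.4100;  H₂ = 27%×$182.45 = $49.2615
EOQ₁ = √(2×24,950×241/49.4100) = 493.35  (< 870, feasible at tier 1)
EOQ₂ = √(2×24,950×241/49.2615) = 494.09  (< 870 → use Q = 870 at tier-2 price)
TC(tier 1 (EOQ₁), Q≈493.3) = $4,590,226.21
TC(tier 2, Q≈870.0) = $4,580,467.69
Minimum at tier 2: $4,580,467.69

$4,580,467.69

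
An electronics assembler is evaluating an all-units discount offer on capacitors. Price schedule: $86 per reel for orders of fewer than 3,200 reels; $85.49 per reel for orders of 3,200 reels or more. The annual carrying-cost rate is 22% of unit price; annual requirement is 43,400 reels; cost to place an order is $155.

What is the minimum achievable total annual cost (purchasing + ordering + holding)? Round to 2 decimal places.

$3,742,460.67

H₁ = 22%×$86 = $18.9200;  H₂ = 22%×$85.49 = $18.8078
EOQ₁ = √(2×43,400×155/18.9200) = 843.27  (< 3,200, feasible at tier 1)
EOQ₂ = √(2×43,400×155/18.8078) = 845.78  (< 3,200 → use Q = 3,200 at tier-2 price)
TC(tier 1 (EOQ₁), Q≈843.3) = $3,748,354.61
TC(tier 2, Q≈3,200.0) = $3,742,460.67
Minimum at tier 2: $3,742,460.67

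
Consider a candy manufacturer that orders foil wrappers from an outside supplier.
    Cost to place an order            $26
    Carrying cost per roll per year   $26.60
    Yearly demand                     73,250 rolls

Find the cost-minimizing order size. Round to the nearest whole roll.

EOQ = √(2DS/H) = √(2 × 73,250 × 26 / 26.6)
    = √(143,195.49) ≈ 378.41

378 rolls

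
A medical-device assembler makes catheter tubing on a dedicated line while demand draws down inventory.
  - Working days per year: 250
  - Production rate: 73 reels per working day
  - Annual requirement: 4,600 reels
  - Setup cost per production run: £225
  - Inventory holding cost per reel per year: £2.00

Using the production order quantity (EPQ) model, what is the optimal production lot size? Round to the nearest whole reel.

1,176 reels

Daily demand d = 4,600/250 = 18.400; p = 73; 1 − d/p = 0.74795
EPQ = √(2DS / (H(1 − d/p)))
    = √(2 × 4,600 × 225 / (2 × 0.74795)) ≈ 1,176.35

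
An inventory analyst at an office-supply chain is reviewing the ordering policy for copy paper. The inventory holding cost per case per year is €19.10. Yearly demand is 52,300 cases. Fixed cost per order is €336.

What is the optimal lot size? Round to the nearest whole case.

Optimal lot size Q* = (2 × 52,300 × €336 / €19.1)^½ ≈ 1,356.50

1,356 cases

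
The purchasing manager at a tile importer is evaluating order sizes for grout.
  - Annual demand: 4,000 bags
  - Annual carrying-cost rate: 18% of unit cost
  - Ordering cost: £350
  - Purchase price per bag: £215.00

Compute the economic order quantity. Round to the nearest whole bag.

Holding cost per bag per year: H = 18% × £215 = £38.7000
2DS/H = 2·4,000·350/38.7 = 72,351.42
EOQ = √72,351.42 ≈ 268.98

269 bags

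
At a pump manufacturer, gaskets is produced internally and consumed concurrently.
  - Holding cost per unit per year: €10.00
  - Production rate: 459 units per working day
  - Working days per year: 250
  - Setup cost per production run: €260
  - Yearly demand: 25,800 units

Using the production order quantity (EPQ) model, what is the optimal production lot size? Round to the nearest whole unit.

1,316 units

d = 25,800/250 = 103.2000 units/day;  effective holding cost H(1 − d/p) = 10·(1 − 103.2000/459) = 7.75163
Q* = √(2DS / H_eff) = √(2·25,800·260 / 7.75163) ≈ 1,315.57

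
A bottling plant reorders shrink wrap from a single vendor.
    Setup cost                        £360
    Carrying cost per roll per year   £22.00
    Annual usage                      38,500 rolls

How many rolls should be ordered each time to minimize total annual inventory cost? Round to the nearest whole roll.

1,122 rolls

EOQ = √(2DS/H) = √(2 × 38,500 × 360 / 22)
    = √(1,260,000.00) ≈ 1,122.50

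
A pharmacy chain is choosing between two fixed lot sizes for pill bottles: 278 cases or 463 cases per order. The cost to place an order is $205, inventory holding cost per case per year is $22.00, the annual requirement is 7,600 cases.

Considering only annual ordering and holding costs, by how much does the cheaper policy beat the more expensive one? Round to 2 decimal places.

For each Q, cost = (D/Q)·S + (Q/2)·H.
TC(278) = (7,600/278)×205 + (278/2)×22 = $8,662.32
TC(463) = (7,600/463)×205 + (463/2)×22 = $8,458.01
Cheaper: Q = 463.  Difference = $204.31

$204.31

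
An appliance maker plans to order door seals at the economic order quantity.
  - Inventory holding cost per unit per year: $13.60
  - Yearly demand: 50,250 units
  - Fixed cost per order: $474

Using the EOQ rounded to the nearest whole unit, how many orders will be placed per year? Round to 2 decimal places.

EOQ = √(2DS/H) = √(2 × 50,250 × 474 / 13.6)
    = √(3,502,720.59) ≈ 1,871.56 → Q = 1,872
N = D/Q = 50,250/1,872 ≈ 26.843 orders/yr

26.84 orders per year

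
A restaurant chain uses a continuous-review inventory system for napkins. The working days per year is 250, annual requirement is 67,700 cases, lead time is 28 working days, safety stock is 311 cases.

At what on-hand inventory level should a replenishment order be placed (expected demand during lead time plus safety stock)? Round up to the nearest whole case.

Daily demand d = 67,700 / 250 = 270.800 cases/day
Demand during lead time = 270.800 × 28 = 7,582.40
Reorder point = 7,582.40 + 311 = 7,893.40 → round up

7,894 cases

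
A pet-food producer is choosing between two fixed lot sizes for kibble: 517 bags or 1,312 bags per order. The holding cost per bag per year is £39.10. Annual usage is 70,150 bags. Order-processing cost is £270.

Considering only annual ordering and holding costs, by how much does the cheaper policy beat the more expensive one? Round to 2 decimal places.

For each Q, cost = (D/Q)·S + (Q/2)·H.
TC(517) = (70,150/517)×270 + (517/2)×39.1 = £46,742.75
TC(1,312) = (70,150/1,312)×270 + (1,312/2)×39.1 = £40,085.96
Lots of 1,312 are cheaper by £6,656.79.

£6,656.79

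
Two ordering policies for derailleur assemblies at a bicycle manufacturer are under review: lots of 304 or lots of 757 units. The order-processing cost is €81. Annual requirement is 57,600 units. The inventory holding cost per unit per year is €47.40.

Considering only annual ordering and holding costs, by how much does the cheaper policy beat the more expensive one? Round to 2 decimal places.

€1,552.01

For each Q, cost = (D/Q)·S + (Q/2)·H.
TC(304) = (57,600/304)×81 + (304/2)×47.4 = €22,552.17
TC(757) = (57,600/757)×81 + (757/2)×47.4 = €24,104.18
|ΔTC| = |€22,552.17 − €24,104.18| = €1,552.01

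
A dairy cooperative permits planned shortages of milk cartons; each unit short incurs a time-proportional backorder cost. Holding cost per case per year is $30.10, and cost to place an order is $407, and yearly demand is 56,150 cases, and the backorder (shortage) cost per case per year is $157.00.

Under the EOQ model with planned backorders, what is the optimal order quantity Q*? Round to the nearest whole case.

1,345 cases

Basic EOQ = √(2·56,150·407/30.1) = 1,232.264
Backorder adjustment √((H+b)/b) = √((30.1+157)/157) = 1.0917
Q* = 1,232.264 × 1.0917 ≈ 1,345.21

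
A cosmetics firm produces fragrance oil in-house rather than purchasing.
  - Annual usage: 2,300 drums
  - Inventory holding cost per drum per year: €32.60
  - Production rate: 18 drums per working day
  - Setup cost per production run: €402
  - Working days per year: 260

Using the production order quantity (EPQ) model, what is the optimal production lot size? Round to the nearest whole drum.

Daily demand d = 2,300/260 = 8.846; p = 18; 1 − d/p = 0.50855
EPQ = √(2DS / (H(1 − d/p)))
    = √(2 × 2,300 × 402 / (32.6 × 0.50855)) ≈ 333.98

334 drums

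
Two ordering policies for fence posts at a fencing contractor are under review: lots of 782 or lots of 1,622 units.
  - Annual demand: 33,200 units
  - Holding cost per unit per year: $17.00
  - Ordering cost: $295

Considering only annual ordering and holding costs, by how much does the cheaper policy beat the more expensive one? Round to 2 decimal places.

$653.93

Annual cost at Q: ordering D·S/Q plus holding Q·H/2.
TC(782) = (33,200/782)×295 + (782/2)×17 = $19,171.30
TC(1,622) = (33,200/1,622)×295 + (1,622/2)×17 = $19,825.22
Cheaper: Q = 782.  Difference = $653.93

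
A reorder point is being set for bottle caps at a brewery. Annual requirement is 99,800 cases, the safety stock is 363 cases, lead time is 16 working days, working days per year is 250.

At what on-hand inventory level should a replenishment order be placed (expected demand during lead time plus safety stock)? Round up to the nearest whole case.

6,751 cases

Daily demand d = 99,800 / 250 = 399.200 cases/day
Demand during lead time = 399.200 × 16 = 6,387.20
Reorder point = 6,387.20 + 363 = 6,750.20 → round up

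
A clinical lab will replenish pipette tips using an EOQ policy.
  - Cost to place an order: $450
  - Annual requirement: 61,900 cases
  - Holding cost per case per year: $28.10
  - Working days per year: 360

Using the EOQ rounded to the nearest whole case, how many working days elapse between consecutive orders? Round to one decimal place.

8.2 days

Optimal lot size Q* = (2 × 61,900 × $450 / $28.1)^½ ≈ 1,408.03 → Q = 1,408 cases
Days between orders = 360 / (D/Q) = 360 / 43.963 ≈ 8.189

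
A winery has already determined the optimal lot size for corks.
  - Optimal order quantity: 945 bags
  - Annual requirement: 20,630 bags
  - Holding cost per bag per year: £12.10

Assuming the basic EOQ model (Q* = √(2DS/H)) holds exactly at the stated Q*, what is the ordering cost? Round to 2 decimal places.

£261.89

EOQ relation: Q² = 2DS/H, so rearrange for the unknown.
S = Q²H / (2D) = 945² × 12.1 / (2 × 20,630) = 261.8905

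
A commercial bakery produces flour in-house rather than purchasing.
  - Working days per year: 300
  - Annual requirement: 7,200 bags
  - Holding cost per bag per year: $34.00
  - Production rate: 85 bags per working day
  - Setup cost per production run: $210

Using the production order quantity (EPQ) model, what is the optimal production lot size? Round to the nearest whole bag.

Daily demand d = 7,200/300 = 24.000; p = 85; 1 − d/p = 0.71765
EPQ = √(2DS / (H(1 − d/p)))
    = √(2 × 7,200 × 210 / (34 × 0.71765)) ≈ 352.04

352 bags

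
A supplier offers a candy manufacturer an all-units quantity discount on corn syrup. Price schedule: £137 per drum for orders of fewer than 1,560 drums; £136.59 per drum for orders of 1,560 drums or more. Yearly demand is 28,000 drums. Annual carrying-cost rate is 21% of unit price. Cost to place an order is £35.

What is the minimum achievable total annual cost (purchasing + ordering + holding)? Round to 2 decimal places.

H₁ = 21%×£137 = £28.7700;  H₂ = 21%×£136.59 = £28.6839
EOQ₁ = √(2×28,000×35/28.7700) = 261.01  (< 1,560, feasible at tier 1)
EOQ₂ = √(2×28,000×35/28.6839) = 261.40  (< 1,560 → use Q = 1,560 at tier-2 price)
TC(tier 1 (EOQ₁), Q≈261.0) = £3,843,509.27
TC(tier 2, Q≈1,560.0) = £3,847,521.65
Minimum at tier 1 (EOQ₁): £3,843,509.27

£3,843,509.27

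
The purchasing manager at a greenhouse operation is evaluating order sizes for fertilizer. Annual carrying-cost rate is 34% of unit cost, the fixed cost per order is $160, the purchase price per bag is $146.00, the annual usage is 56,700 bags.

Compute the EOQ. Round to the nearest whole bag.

605 bags

H = i·C = 0.34 × $146 = $49.6400 per bag-year
Optimal lot size Q* = (2 × 56,700 × $160 / $49.64)^½ ≈ 604.58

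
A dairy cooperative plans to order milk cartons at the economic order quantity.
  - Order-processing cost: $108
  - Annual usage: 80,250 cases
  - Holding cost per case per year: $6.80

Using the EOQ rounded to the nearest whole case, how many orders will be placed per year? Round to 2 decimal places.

50.25 orders per year

EOQ = √(2DS/H) = √(2 × 80,250 × 108 / 6.8)
    = √(2,549,117.65) ≈ 1,596.60 → Q = 1,597
Orders per year = D/Q = 80,250 / 1,597 = 50.250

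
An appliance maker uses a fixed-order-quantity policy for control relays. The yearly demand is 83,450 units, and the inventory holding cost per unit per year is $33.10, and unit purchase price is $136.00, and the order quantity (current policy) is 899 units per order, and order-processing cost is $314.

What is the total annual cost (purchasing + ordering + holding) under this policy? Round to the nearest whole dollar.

Annual ordering cost = (D/Q)·S = (83,450/899) × 314 = $29,147.16
Annual holding cost  = (Q/2)·H = (899/2) × 33.1 = $14,878.45
Purchase cost = D·C = 83,450 × 136 = $11,349,200.00
Total = $29,147.16 + $14,878.45 + $11,349,200.00 = $11,393,225.61

$11,393,226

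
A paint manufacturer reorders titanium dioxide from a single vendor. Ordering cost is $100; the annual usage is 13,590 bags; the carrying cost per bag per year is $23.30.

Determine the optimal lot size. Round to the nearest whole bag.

Q* = √(2·D·S / H) = √(2·13,590·100 / 23.3) = √116,652.4 ≈ 341.54

342 bags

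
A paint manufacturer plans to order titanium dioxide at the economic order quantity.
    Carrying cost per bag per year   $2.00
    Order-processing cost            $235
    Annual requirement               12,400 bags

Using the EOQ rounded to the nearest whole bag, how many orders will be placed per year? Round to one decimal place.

EOQ = √(2DS/H) = √(2 × 12,400 × 235 / 2)
    = √(2,914,000.00) ≈ 1,707.04 → Q = 1,707
N = D/Q = 12,400/1,707 ≈ 7.264 orders/yr

7.3 orders per year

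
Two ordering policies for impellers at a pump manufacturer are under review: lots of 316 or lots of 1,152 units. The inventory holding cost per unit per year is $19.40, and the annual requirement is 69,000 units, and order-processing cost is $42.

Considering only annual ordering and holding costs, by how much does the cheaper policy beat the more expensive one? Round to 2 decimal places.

$1,453.94

Annual cost at Q: ordering D·S/Q plus holding Q·H/2.
TC(316) = (69,000/316)×42 + (316/2)×19.4 = $12,236.09
TC(1,152) = (69,000/1,152)×42 + (1,152/2)×19.4 = $13,690.02
|ΔTC| = |$12,236.09 − $13,690.02| = $1,453.94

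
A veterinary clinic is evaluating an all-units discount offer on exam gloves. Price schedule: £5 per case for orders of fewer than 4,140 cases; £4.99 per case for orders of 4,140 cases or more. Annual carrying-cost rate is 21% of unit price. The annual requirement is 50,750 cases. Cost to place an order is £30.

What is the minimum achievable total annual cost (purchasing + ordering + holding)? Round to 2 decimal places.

£255,538.09

H₁ = 21%×£5 = £1.0500;  H₂ = 21%×£4.99 = £1.0479
EOQ₁ = √(2×50,750×30/1.0500) = 1,702.94  (< 4,140, feasible at tier 1)
EOQ₂ = √(2×50,750×30/1.0479) = 1,704.64  (< 4,140 → use Q = 4,140 at tier-2 price)
TC(tier 1 (EOQ₁), Q≈1,702.9) = £255,538.09
TC(tier 2, Q≈4,140.0) = £255,779.41
Minimum at tier 1 (EOQ₁): £255,538.09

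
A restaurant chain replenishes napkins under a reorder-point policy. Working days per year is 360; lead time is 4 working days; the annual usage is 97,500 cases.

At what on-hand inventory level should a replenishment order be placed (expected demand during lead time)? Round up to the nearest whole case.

Daily demand d = 97,500 / 360 = 270.833 cases/day
Demand during lead time = 270.833 × 4 = 1,083.33
Reorder point = 1,083.33 → round up

1,084 cases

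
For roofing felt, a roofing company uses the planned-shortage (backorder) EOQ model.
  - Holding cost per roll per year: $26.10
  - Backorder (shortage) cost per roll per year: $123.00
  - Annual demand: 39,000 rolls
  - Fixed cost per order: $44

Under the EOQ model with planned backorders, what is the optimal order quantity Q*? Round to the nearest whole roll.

399 rolls

Q* = √(2DS/H) · √((H + b)/b)
   = √(2 × 39,000 × 44 / 26.1) · √((26.1 + 123) / 123)
   = 362.621 × 1.1010 ≈ 399.25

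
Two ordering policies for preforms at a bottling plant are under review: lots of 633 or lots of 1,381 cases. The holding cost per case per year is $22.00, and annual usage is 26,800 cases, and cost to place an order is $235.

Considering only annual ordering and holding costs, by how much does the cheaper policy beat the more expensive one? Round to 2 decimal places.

$2,839.02

For each Q, cost = (D/Q)·S + (Q/2)·H.
TC(633) = (26,800/633)×235 + (633/2)×22 = $16,912.45
TC(1,381) = (26,800/1,381)×235 + (1,381/2)×22 = $19,751.46
Lots of 633 are cheaper by $2,839.02.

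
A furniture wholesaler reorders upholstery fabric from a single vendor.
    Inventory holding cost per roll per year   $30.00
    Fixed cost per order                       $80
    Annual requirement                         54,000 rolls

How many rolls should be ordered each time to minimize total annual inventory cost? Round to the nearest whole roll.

537 rolls

EOQ = √(2DS/H) = √(2 × 54,000 × 80 / 30)
    = √(288,000.00) ≈ 536.66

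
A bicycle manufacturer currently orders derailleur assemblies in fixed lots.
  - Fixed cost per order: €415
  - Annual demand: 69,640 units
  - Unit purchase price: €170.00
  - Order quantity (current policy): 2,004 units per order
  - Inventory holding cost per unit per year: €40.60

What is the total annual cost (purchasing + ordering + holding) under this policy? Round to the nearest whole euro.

€11,893,903

Ordering: D/Q × S = 69,640/2,004 × €415 = €14,421.46
Holding:  Q/2 × H = 2,004/2 × €40.6 = €40,681.20
Purchase cost = D·C = 69,640 × 170 = €11,838,800.00
Total = €14,421.46 + €40,681.20 + €11,838,800.00 = €11,893,902.66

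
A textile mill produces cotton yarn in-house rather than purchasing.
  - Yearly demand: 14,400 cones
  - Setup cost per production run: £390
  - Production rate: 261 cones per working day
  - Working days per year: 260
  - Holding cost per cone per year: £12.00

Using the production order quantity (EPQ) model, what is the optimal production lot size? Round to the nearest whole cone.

Daily demand d = 14,400/260 = 55.385; p = 261; 1 − d/p = 0.78780
EPQ = √(2DS / (H(1 − d/p)))
    = √(2 × 14,400 × 390 / (12 × 0.78780)) ≈ 1,090.01

1,090 cones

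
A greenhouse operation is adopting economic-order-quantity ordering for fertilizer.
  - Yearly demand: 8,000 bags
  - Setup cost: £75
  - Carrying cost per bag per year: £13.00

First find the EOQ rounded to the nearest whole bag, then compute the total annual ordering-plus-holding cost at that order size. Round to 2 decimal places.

Q* = √(2·D·S / H) = √(2·8,000·75 / 13) = √92,307.7 ≈ 303.82 → Q = 304 bags
Ordering: D/Q × S = 8,000/304 × £75 = £1,973.68
Holding:  Q/2 × H = 304/2 × £13 = £1,976.00
Total = £1,973.68 + £1,976.00 = £3,949.68

£3,949.68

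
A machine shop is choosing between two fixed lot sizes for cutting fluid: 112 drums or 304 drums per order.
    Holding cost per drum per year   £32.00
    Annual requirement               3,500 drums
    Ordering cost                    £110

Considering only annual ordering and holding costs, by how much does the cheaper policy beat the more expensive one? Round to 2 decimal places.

£900.95

For each Q, cost = (D/Q)·S + (Q/2)·H.
TC(112) = (3,500/112)×110 + (112/2)×32 = £5,229.50
TC(304) = (3,500/304)×110 + (304/2)×32 = £6,130.45
|ΔTC| = |£5,229.50 − £6,130.45| = £900.95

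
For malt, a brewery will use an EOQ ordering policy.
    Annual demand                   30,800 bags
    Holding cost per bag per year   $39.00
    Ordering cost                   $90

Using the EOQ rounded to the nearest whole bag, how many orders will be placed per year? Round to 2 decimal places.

81.70 orders per year

Optimal lot size Q* = (2 × 30,800 × $90 / $39)^½ ≈ 377.03 → Q = 377
Orders per year = D/Q = 30,800 / 377 = 81.698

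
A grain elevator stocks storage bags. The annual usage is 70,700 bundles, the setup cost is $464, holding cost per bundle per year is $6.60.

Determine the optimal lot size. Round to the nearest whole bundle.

3,153 bundles

2DS/H = 2·70,700·464/6.6 = 9,940,848.48
EOQ = √9,940,848.48 ≈ 3,152.91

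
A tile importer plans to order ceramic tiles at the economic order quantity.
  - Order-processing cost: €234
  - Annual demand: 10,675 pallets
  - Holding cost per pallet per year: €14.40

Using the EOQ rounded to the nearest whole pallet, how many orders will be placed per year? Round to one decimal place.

18.1 orders per year

Optimal lot size Q* = (2 × 10,675 × €234 / €14.4)^½ ≈ 589.01 → Q = 589
Orders per year = D/Q = 10,675 / 589 = 18.124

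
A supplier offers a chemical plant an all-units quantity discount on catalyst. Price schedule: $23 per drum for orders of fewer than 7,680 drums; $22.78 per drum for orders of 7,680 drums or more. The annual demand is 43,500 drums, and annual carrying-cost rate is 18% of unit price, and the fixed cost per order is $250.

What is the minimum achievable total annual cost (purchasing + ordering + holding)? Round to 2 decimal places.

H₁ = 18%×$23 = $4.1400;  H₂ = 18%×$22.78 = $4.1004
EOQ₁ = √(2×43,500×250/4.1400) = 2,292.08  (< 7,680, feasible at tier 1)
EOQ₂ = √(2×43,500×250/4.1004) = 2,303.12  (< 7,680 → use Q = 7,680 at tier-2 price)
TC(tier 1 (EOQ₁), Q≈2,292.1) = $1,009,989.20
TC(tier 2, Q≈7,680.0) = $1,008,091.55
Minimum at tier 2: $1,008,091.55

$1,008,091.55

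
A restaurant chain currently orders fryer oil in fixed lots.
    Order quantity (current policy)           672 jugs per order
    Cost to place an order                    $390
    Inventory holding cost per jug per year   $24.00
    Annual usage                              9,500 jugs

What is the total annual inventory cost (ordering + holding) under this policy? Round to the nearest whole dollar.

Ordering: D/Q × S = 9,500/672 × $390 = $5,513.39
Holding:  Q/2 × H = 672/2 × $24 = $8,064.00
Total = $5,513.39 + $8,064.00 = $13,577.39

$13,577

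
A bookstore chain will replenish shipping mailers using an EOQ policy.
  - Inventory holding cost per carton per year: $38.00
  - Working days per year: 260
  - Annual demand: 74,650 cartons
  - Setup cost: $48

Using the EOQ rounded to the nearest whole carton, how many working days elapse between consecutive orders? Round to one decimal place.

2DS/H = 2·74,650·48/38 = 188,589.47
EOQ = √188,589.47 ≈ 434.27 → Q = 434 cartons
Cycle time = (working days × Q)/D = (260 × 434) / 74,650 = 1.512 days

1.5 days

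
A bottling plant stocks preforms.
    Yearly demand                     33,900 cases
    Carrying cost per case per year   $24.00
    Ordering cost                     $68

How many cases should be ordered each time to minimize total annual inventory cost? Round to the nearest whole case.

2DS/H = 2·33,900·68/24 = 192,100.00
EOQ = √192,100.00 ≈ 438.29

438 cases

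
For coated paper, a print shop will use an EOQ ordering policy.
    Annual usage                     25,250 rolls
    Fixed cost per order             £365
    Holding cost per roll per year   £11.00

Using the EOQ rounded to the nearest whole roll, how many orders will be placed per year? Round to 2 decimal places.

19.51 orders per year

EOQ = √(2DS/H) = √(2 × 25,250 × 365 / 11)
    = √(1,675,681.82) ≈ 1,294.48 → Q = 1,294
N = D/Q = 25,250/1,294 ≈ 19.513 orders/yr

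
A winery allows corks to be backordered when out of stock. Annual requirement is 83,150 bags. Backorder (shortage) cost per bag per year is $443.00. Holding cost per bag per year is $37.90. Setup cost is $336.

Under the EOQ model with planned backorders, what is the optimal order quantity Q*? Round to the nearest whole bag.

Q* = √(2DS/H) · √((H + b)/b)
   = √(2 × 83,150 × 336 / 37.9) · √((37.9 + 443) / 443)
   = 1,214.217 × 1.0419 ≈ 1,265.09

1,265 bags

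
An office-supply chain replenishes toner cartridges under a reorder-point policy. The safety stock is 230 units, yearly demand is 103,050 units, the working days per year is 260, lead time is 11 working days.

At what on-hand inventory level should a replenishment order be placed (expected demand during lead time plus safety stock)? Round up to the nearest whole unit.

Daily demand d = 103,050 / 260 = 396.346 units/day
Demand during lead time = 396.346 × 11 = 4,359.81
Reorder point = 4,359.81 + 230 = 4,589.81 → round up

4,590 units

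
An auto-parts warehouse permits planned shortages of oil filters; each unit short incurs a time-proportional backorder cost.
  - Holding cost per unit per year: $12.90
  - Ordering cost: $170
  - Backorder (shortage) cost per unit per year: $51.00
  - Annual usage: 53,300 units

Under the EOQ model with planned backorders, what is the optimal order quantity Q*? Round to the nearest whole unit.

Basic EOQ = √(2·53,300·170/12.9) = 1,185.245
Backorder adjustment √((H+b)/b) = √((12.9+51)/51) = 1.1193
Q* = 1,185.245 × 1.1193 ≈ 1,326.70

1,327 units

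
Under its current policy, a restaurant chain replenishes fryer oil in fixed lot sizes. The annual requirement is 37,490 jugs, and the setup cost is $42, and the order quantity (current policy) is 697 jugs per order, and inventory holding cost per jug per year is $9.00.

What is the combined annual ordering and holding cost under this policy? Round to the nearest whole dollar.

$5,396

Orders/yr = 37,490/697 = 53.788; ordering cost = 53.788 × $42 = $2,259.08
Average inventory = 697/2 = 348.5; holding cost = 348.5 × $9 = $3,136.50
Total = $2,259.08 + $3,136.50 = $5,395.58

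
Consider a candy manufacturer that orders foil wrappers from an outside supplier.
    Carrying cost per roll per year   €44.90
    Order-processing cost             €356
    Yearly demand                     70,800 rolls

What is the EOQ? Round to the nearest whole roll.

1,060 rolls

Optimal lot size Q* = (2 × 70,800 × €356 / €44.9)^½ ≈ 1,059.58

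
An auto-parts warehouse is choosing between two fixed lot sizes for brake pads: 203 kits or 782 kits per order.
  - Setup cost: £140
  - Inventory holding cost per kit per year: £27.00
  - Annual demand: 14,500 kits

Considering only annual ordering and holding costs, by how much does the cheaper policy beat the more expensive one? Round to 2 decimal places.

Annual cost at Q: ordering D·S/Q plus holding Q·H/2.
TC(203) = (14,500/203)×140 + (203/2)×27 = £12,740.50
TC(782) = (14,500/782)×140 + (782/2)×27 = £13,152.91
Lots of 203 are cheaper by £412.41.

£412.41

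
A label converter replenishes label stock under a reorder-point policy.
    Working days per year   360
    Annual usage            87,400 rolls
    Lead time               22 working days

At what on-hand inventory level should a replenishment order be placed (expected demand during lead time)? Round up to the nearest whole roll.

5,342 rolls

Daily demand d = 87,400 / 360 = 242.778 rolls/day
Demand during lead time = 242.778 × 22 = 5,341.11
Reorder point = 5,341.11 → round up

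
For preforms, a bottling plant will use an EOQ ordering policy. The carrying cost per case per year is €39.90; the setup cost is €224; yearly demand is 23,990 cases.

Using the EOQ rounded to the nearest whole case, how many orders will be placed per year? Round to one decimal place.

2DS/H = 2·23,990·224/39.9 = 269,361.40
EOQ = √269,361.40 ≈ 519.00 → Q = 519
N = D/Q = 23,990/519 ≈ 46.224 orders/yr

46.2 orders per year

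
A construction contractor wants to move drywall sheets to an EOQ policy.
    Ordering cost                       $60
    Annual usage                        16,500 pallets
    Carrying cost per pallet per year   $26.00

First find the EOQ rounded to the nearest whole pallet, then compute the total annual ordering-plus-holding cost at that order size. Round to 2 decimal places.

Q* = √(2·D·S / H) = √(2·16,500·60 / 26) = √76,153.8 ≈ 275.96 → Q = 276 pallets
Orders/yr = 16,500/276 = 59.783; ordering cost = 59.783 × $60 = $3,586.96
Average inventory = 276/2 = 138; holding cost = 138 × $26 = $3,588.00
Total = $3,586.96 + $3,588.00 = $7,174.96

$7,174.96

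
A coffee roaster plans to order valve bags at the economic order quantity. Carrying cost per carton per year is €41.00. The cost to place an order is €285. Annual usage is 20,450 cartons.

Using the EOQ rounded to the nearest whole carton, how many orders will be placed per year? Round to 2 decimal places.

EOQ = √(2DS/H) = √(2 × 20,450 × 285 / 41)
    = √(284,304.88) ≈ 533.20 → Q = 533
N = D/Q = 20,450/533 ≈ 38.368 orders/yr

38.37 orders per year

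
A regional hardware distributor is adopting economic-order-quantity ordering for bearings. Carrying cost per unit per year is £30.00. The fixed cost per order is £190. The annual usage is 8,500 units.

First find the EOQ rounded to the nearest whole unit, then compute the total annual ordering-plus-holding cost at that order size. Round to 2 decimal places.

Optimal lot size Q* = (2 × 8,500 × £190 / £30)^½ ≈ 328.13 → Q = 328 units
Ordering: D/Q × S = 8,500/328 × £190 = £4,923.78
Holding:  Q/2 × H = 328/2 × £30 = £4,920.00
Total = £4,923.78 + £4,920.00 = £9,843.78

£9,843.78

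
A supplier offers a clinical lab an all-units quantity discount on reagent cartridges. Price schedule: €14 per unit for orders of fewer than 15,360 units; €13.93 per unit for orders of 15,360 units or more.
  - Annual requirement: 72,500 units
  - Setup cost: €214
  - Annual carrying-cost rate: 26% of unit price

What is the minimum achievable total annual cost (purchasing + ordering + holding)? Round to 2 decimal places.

H₁ = 26%×€14 = €3.6400;  H₂ = 26%×€13.93 = €3.6218
EOQ₁ = √(2×72,500×214/3.6400) = 2,919.71  (< 15,360, feasible at tier 1)
EOQ₂ = √(2×72,500×214/3.6218) = 2,927.04  (< 15,360 → use Q = 15,360 at tier-2 price)
TC(tier 1 (EOQ₁), Q≈2,919.7) = €1,025,627.76
TC(tier 2, Q≈15,360.0) = €1,038,750.52
Minimum at tier 1 (EOQ₁): €1,025,627.76

€1,025,627.76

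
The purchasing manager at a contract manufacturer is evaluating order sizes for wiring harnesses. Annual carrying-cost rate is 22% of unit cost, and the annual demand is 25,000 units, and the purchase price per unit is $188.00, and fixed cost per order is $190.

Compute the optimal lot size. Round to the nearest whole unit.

H = i·C = 0.22 × $188 = $41.3600 per unit-year
Optimal lot size Q* = (2 × 25,000 × $190 / $41.36)^½ ≈ 479.26

479 units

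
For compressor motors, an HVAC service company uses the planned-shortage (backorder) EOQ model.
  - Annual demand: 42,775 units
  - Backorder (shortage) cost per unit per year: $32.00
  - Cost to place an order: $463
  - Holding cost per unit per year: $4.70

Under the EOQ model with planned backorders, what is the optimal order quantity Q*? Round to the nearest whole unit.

3,109 units

Q* = √(2DS/H) · √((H + b)/b)
   = √(2 × 42,775 × 463 / 4.7) · √((4.7 + 32) / 32)
   = 2,903.030 × 1.0709 ≈ 3,108.92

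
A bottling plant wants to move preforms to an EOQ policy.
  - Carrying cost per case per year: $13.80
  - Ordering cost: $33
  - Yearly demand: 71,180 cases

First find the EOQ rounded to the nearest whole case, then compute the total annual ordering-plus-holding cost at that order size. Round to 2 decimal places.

EOQ = √(2DS/H) = √(2 × 71,180 × 33 / 13.8)
    = √(340,426.09) ≈ 583.46 → Q = 583 cases
Annual ordering cost = (D/Q)·S = (71,180/583) × 33 = $4,029.06
Annual holding cost  = (Q/2)·H = (583/2) × 13.8 = $4,022.70
Total = $4,029.06 + $4,022.70 = $8,051.76

$8,051.76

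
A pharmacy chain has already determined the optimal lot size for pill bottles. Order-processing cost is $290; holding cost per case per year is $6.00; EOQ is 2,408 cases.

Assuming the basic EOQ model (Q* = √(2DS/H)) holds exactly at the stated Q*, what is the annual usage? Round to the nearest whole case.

Since Q* = (2DS/H)^½, squaring gives Q*²·H = 2DS.
D = Q²H / (2S) = 2,408² × 6 / (2 × 290) = 59,984.11

59,984 cases per year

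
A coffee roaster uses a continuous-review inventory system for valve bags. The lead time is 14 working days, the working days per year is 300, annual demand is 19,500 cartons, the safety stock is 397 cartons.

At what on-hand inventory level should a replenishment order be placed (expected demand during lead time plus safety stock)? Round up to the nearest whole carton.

Daily demand d = 19,500 / 300 = 65.000 cartons/day
Demand during lead time = 65.000 × 14 = 910.00
Reorder point = 910.00 + 397 = 1,307.00 → round up

1,307 cartons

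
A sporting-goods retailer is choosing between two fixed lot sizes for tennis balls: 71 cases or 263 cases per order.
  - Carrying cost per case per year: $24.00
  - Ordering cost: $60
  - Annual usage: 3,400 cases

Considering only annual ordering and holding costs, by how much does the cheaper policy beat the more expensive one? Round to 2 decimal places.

$206.43

Annual cost at Q: ordering D·S/Q plus holding Q·H/2.
TC(71) = (3,400/71)×60 + (71/2)×24 = $3,725.24
TC(263) = (3,400/263)×60 + (263/2)×24 = $3,931.67
Lots of 71 are cheaper by $206.43.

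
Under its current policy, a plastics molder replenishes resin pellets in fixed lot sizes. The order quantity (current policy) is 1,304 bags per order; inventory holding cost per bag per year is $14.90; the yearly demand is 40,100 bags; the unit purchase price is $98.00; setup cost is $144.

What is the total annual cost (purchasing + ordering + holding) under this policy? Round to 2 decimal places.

$3,943,943.02

Orders/yr = 40,100/1,304 = 30.752; ordering cost = 30.752 × $144 = $4,428.22
Average inventory = 1,304/2 = 652; holding cost = 652 × $14.9 = $9,714.80
Purchase cost = D·C = 40,100 × 98 = $3,929,800.00
Total = $4,428.22 + $9,714.80 + $3,929,800.00 = $3,943,943.02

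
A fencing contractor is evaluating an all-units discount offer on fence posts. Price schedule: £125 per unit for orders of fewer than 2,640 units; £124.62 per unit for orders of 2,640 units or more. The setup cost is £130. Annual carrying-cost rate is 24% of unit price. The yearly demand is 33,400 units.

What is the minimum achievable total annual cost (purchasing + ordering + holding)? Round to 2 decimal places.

H₁ = 24%×£125 = £30.0000;  H₂ = 24%×£124.62 = £29.9088
EOQ₁ = √(2×33,400×130/30.0000) = 538.02  (< 2,640, feasible at tier 1)
EOQ₂ = √(2×33,400×130/29.9088) = 538.84  (< 2,640 → use Q = 2,640 at tier-2 price)
TC(tier 1 (EOQ₁), Q≈538.0) = £4,191,140.63
TC(tier 2, Q≈2,640.0) = £4,203,432.31
Minimum at tier 1 (EOQ₁): £4,191,140.63

£4,191,140.63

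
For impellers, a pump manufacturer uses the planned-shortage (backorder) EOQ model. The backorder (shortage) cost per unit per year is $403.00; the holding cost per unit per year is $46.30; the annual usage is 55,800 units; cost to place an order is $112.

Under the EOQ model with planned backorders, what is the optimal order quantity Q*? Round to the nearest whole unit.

Q* = √(2DS/H) · √((H + b)/b)
   = √(2 × 55,800 × 112 / 46.3) · √((46.3 + 403) / 403)
   = 519.578 × 1.0559 ≈ 548.61

549 units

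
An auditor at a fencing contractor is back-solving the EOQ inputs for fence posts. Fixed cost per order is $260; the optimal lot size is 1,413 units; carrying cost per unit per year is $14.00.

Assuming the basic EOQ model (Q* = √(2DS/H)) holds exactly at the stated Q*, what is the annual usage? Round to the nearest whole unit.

Since Q* = (2DS/H)^½, squaring gives Q*²·H = 2DS.
D = Q²H / (2S) = 1,413² × 14 / (2 × 260) = 53,753.78

53,754 units per year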